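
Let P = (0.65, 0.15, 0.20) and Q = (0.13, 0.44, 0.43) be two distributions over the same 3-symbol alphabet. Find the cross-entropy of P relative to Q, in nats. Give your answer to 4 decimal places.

1.6181 nats

H(P,Q) = −Σ p·ln q.
  −0.65·ln(0.13) = 1.32614
  −0.15·ln(0.44) = 0.12315
  −0.20·ln(0.43) = 0.16879
H(P,Q) = 1.6181 nats.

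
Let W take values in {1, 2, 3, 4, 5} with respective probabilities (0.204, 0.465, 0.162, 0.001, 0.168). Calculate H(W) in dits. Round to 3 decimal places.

H(W) = −Σ p·log₁₀ p.
  −(0.204)·log₁₀(0.204) = 0.1408
  −(0.465)·log₁₀(0.465) = 0.1546
  −(0.162)·log₁₀(0.162) = 0.1281
  −(0.001)·log₁₀(0.001) = 0.0030
  −(0.168)·log₁₀(0.168) = 0.1301
Sum: 0.1408 + 0.1546 + 0.1281 + 0.0030 + 0.1301 = 0.557 dits.

0.557 dits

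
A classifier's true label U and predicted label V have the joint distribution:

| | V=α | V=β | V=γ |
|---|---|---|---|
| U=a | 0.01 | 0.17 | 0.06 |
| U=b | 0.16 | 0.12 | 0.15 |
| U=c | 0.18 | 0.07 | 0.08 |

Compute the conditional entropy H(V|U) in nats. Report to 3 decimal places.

Chain rule: H(V|U) = H(U,V) − H(U).
Marginals: p(U) = (0.2400, 0.4300, 0.3300), p(V) = (0.3500, 0.3600, 0.2900).
H(U,V) = 2.0452 nats; H(U) = 1.0713 nats.
H(V|U) = 2.0452 − 1.0713 = 0.974 nats.

0.974 nats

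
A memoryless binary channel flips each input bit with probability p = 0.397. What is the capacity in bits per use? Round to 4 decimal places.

Binary symmetric channel: C = 1 − h₂(ε) where h₂ is the binary entropy function.
h₂(0.397) = −0.397·log₂0.397 − 0.603·log₂0.603 = 0.9692.
C = 1 − 0.9692 = 0.0308 bits per channel use.

0.0308 bits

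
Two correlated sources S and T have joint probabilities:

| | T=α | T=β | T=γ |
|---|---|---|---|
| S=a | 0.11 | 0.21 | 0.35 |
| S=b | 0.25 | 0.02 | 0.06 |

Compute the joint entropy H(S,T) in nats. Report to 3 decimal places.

H(S,T) = −Σ p(x,y)·ln p(x,y) over all 6 cells.
  cell (a,α): −0.11·ln0.11 = 0.2428
  cell (a,β): −0.21·ln0.21 = 0.3277
  cell (a,γ): −0.35·ln0.35 = 0.3674
  cell (b,α): −0.25·ln0.25 = 0.3466
  cell (b,β): −0.02·ln0.02 = 0.0782
  cell (b,γ): −0.06·ln0.06 = 0.1688
Sum = 1.532 nats.

1.532 nats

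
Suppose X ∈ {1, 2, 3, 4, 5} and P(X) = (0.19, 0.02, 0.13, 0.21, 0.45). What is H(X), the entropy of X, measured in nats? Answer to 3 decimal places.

H(X) = −Σ p·ln p.
  −(0.19)·ln(0.19) = 0.3155
  −(0.02)·ln(0.02) = 0.0782
  −(0.13)·ln(0.13) = 0.2652
  −(0.21)·ln(0.21) = 0.3277
  −(0.45)·ln(0.45) = 0.3593
Sum: 0.3155 + 0.0782 + 0.2652 + 0.3277 + 0.3593 = 1.346 nats.

1.346 nats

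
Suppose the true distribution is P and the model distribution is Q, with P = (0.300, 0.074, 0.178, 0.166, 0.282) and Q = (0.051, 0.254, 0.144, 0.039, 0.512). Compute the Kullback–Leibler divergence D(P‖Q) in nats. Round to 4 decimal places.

0.5503 nats

D(P‖Q) = Σ p·ln(p/q).
  0.300·ln(0.300/0.051) = 0.53159
  0.074·ln(0.074/0.254) = -0.09126
  0.178·ln(0.178/0.144) = 0.03773
  0.166·ln(0.166/0.039) = 0.24044
  0.282·ln(0.282/0.512) = -0.16819
D(P‖Q) = 0.5503 nats.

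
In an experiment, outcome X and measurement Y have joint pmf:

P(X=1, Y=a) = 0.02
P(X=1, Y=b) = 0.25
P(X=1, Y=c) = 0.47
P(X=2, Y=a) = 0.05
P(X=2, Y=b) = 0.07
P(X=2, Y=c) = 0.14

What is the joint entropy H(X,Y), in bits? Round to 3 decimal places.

H(X,Y) = −Σ p(x,y)·log₂ p(x,y) over all 6 cells.
  cell (1,a): −0.02·log₂0.02 = 0.1129
  cell (1,b): −0.25·log₂0.25 = 0.5000
  cell (1,c): −0.47·log₂0.47 = 0.5120
  cell (2,a): −0.05·log₂0.05 = 0.2161
  cell (2,b): −0.07·log₂0.07 = 0.2686
  cell (2,c): −0.14·log₂0.14 = 0.3971
Sum = 2.007 bits.

2.007 bits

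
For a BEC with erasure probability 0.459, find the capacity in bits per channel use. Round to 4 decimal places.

Binary erasure channel: capacity C = 1 − ε.
C = 1 − 0.459 = 0.5410 bits per channel use.

0.5410 bits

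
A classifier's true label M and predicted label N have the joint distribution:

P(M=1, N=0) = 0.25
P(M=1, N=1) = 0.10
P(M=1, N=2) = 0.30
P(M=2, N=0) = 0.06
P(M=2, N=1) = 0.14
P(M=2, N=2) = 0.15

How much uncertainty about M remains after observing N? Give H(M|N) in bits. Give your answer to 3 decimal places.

0.868 bits

Marginals: p(M) = (0.6500, 0.3500), p(N) = (0.3100, 0.2400, 0.4500).
H(M|N) = Σ p(N) · H(M|N=·).
  N=0: p=0.3100, H(M|N=0) = 0.7088
  N=1: p=0.2400, H(M|N=1) = 0.9799
  N=2: p=0.4500, H(M|N=2) = 0.9183
Weighted sum = 0.868 bits.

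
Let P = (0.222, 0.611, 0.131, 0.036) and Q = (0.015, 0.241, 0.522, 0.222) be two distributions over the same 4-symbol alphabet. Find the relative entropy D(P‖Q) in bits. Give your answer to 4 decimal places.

D(P‖Q) = Σ p·log₂(p/q).
  0.222·log₂(0.222/0.015) = 0.86303
  0.611·log₂(0.611/0.241) = 0.82005
  0.131·log₂(0.131/0.522) = -0.26128
  0.036·log₂(0.036/0.222) = -0.09448
D(P‖Q) = 1.3273 bits.

1.3273 bits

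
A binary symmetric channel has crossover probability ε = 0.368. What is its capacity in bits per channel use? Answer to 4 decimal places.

0.0509 bits

Binary symmetric channel: C = 1 − h₂(ε) where h₂ is the binary entropy function.
h₂(0.368) = −0.368·log₂0.368 − 0.632·log₂0.632 = 0.9491.
C = 1 − 0.9491 = 0.0509 bits per channel use.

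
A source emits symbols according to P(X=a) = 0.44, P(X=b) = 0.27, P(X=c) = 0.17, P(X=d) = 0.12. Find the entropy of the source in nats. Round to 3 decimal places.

H(X) = −Σ p·ln p.
  −(0.44)·ln(0.44) = 0.3612
  −(0.27)·ln(0.27) = 0.3535
  −(0.17)·ln(0.17) = 0.3012
  −(0.12)·ln(0.12) = 0.2544
Sum: 0.3612 + 0.3535 + 0.3012 + 0.2544 = 1.270 nats.

1.270 nats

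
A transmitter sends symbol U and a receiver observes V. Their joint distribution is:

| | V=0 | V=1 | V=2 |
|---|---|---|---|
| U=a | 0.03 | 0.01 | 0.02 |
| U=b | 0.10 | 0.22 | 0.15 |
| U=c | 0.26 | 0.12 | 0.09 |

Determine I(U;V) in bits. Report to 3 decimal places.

Marginals: p(U) = (0.0600, 0.4700, 0.4700), p(V) = (0.3900, 0.3500, 0.2600).
I(U;V) = Σ p(x,y)·log₂[p(x,y)/(p(x)p(y))].
  (a,0): 0.03·log₂(1.2821) = 0.0108
  (a,1): 0.01·log₂(0.4762) = -0.0107
  (a,2): 0.02·log₂(1.2821) = 0.0072
  (b,0): 0.10·log₂(0.5456) = -0.0874
  (b,1): 0.22·log₂(1.3374) = 0.0923
  (b,2): 0.15·log₂(1.2275) = 0.0444
  (c,0): 0.26·log₂(1.4184) = 0.1311
  (c,1): 0.12·log₂(0.7295) = -0.0546
  (c,2): 0.09·log₂(0.7365) = -0.0397
Sum = 0.093 bits.

0.093 bits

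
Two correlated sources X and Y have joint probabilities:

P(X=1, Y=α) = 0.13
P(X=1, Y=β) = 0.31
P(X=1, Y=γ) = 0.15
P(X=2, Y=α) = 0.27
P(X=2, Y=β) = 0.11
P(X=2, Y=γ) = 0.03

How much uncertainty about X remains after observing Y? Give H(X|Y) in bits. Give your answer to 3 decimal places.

Marginals: p(X) = (0.5900, 0.4100), p(Y) = (0.4000, 0.4200, 0.1800).
H(X|Y) = Σ p(Y) · H(X|Y=·).
  Y=α: p=0.4000, H(X|Y=α) = 0.9097
  Y=β: p=0.4200, H(X|Y=β) = 0.8296
  Y=γ: p=0.1800, H(X|Y=γ) = 0.6500
Weighted sum = 0.829 bits.

0.829 bits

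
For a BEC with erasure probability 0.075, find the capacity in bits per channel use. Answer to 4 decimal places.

0.9250 bits

Binary erasure channel: capacity C = 1 − ε.
C = 1 − 0.075 = 0.9250 bits per channel use.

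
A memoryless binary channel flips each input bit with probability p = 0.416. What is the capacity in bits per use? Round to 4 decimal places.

Binary symmetric channel: C = 1 − h₂(ε) where h₂ is the binary entropy function.
h₂(0.416) = −0.416·log₂0.416 − 0.584·log₂0.584 = 0.9795.
C = 1 − 0.9795 = 0.0205 bits per channel use.

0.0205 bits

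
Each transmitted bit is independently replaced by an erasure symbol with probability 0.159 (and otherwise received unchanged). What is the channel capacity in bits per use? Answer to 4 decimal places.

0.8410 bits

Binary erasure channel: capacity C = 1 − ε.
C = 1 − 0.159 = 0.8410 bits per channel use.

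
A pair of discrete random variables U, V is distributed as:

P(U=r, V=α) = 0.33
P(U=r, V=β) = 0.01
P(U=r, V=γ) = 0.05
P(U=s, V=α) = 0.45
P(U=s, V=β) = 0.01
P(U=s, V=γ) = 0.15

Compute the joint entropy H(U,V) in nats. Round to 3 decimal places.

1.252 nats

H(U,V) = −Σ p(x,y)·ln p(x,y) over all 6 cells.
  cell (r,α): −0.33·ln0.33 = 0.3659
  cell (r,β): −0.01·ln0.01 = 0.0461
  cell (r,γ): −0.05·ln0.05 = 0.1498
  cell (s,α): −0.45·ln0.45 = 0.3593
  cell (s,β): −0.01·ln0.01 = 0.0461
  cell (s,γ): −0.15·ln0.15 = 0.2846
Sum = 1.252 nats.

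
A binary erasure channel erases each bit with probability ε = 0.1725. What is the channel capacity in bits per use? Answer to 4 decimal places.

0.8275 bits

Binary erasure channel: capacity C = 1 − ε.
C = 1 − 0.1725 = 0.8275 bits per channel use.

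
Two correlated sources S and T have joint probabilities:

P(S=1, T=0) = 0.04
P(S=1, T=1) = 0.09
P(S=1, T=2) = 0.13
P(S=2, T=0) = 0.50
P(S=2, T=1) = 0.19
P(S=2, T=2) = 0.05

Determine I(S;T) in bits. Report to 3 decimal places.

Marginals: p(S) = (0.2600, 0.7400), p(T) = (0.5400, 0.2800, 0.1800).
I(S;T) = Σ p(x,y)·log₂[p(x,y)/(p(x)p(y))].
  (1,0): 0.04·log₂(0.2849) = -0.0725
  (1,1): 0.09·log₂(1.2363) = 0.0275
  (1,2): 0.13·log₂(2.7778) = 0.1916
  (2,0): 0.50·log₂(1.2513) = 0.1617
  (2,1): 0.19·log₂(0.9170) = -0.0238
  (2,2): 0.05·log₂(0.3754) = -0.0707
Sum = 0.214 bits.

0.214 bits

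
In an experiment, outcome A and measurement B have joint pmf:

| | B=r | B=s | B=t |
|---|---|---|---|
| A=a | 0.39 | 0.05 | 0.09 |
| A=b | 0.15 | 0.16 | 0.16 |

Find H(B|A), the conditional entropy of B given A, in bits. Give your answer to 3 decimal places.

1.318 bits

Marginals: p(A) = (0.5300, 0.4700), p(B) = (0.5400, 0.2100, 0.2500).
H(B|A) = Σ p(A) · H(B|A=·).
  A=a: p=0.5300, H(B|A=a) = 1.0813
  A=b: p=0.4700, H(B|A=b) = 1.5843
Weighted sum = 1.318 bits.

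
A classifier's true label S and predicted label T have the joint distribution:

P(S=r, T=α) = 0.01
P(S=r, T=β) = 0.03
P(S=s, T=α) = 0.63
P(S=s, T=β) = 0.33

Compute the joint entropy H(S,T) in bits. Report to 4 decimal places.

H(S,T) = −Σ p(x,y)·log₂ p(x,y) over all 4 cells.
  cell (r,α): −0.01·log₂0.01 = 0.06644
  cell (r,β): −0.03·log₂0.03 = 0.15177
  cell (s,α): −0.63·log₂0.63 = 0.41994
  cell (s,β): −0.33·log₂0.33 = 0.52782
Sum = 1.1660 bits.

1.1660 bits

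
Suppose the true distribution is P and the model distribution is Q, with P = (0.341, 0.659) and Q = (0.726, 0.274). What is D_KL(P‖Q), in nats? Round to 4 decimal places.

D(P‖Q) = Σ p·ln(p/q).
  0.341·ln(0.341/0.726) = -0.25768
  0.659·ln(0.659/0.274) = 0.57834
D(P‖Q) = 0.3207 nats.

0.3207 nats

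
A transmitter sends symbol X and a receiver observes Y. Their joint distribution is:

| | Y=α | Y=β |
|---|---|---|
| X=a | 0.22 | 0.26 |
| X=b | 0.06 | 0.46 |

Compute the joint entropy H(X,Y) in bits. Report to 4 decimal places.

1.7447 bits

H(X,Y) = −Σ p(x,y)·log₂ p(x,y) over all 4 cells.
  cell (a,α): −0.22·log₂0.22 = 0.48057
  cell (a,β): −0.26·log₂0.26 = 0.50529
  cell (b,α): −0.06·log₂0.06 = 0.24353
  cell (b,β): −0.46·log₂0.46 = 0.51534
Sum = 1.7447 bits.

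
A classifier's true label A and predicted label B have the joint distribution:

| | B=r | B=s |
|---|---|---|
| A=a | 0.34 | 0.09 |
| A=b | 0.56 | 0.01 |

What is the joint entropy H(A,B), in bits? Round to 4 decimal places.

1.3767 bits

H(A,B) = −Σ p(x,y)·log₂ p(x,y) over all 4 cells.
  cell (a,r): −0.34·log₂0.34 = 0.52917
  cell (a,s): −0.09·log₂0.09 = 0.31265
  cell (b,r): −0.56·log₂0.56 = 0.46844
  cell (b,s): −0.01·log₂0.01 = 0.06644
Sum = 1.3767 bits.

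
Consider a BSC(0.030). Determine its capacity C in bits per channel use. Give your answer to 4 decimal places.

0.8056 bits

Binary symmetric channel: C = 1 − h₂(ε) where h₂ is the binary entropy function.
h₂(0.030) = −0.030·log₂0.030 − 0.970·log₂0.970 = 0.1944.
C = 1 − 0.1944 = 0.8056 bits per channel use.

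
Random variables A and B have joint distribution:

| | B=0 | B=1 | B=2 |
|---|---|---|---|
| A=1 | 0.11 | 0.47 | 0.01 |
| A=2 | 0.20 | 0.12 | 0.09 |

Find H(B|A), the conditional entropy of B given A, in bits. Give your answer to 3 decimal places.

Marginals: p(A) = (0.5900, 0.4100), p(B) = (0.3100, 0.5900, 0.1000).
H(B|A) = Σ p(A) · H(B|A=·).
  A=1: p=0.5900, H(B|A=1) = 0.8128
  A=2: p=0.4100, H(B|A=2) = 1.5042
Weighted sum = 1.096 bits.

1.096 bits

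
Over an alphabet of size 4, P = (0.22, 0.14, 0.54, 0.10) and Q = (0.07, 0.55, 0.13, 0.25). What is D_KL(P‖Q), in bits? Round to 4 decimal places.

1.0643 bits

D(P‖Q) = Σ p·log₂(p/q).
  0.22·log₂(0.22/0.07) = 0.36346
  0.14·log₂(0.14/0.55) = -0.27636
  0.54·log₂(0.54/0.13) = 1.10940
  0.10·log₂(0.10/0.25) = -0.13219
D(P‖Q) = 1.0643 bits.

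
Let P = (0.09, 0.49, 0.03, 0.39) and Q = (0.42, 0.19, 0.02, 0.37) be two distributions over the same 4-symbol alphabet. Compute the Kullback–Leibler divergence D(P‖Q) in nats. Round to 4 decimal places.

0.3583 nats

D(P‖Q) = Σ p·ln(p/q).
  0.09·ln(0.09/0.42) = -0.13864
  0.49·ln(0.49/0.19) = 0.46422
  0.03·ln(0.03/0.02) = 0.01216
  0.39·ln(0.39/0.37) = 0.02053
D(P‖Q) = 0.3583 nats.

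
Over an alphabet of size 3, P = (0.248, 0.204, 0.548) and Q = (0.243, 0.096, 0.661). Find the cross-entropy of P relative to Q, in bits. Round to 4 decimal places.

1.5232 bits

H(P,Q) = −Σ p·log₂ q.
  −0.248·log₂(0.243) = 0.50616
  −0.204·log₂(0.096) = 0.68969
  −0.548·log₂(0.661) = 0.32731
H(P,Q) = 1.5232 bits.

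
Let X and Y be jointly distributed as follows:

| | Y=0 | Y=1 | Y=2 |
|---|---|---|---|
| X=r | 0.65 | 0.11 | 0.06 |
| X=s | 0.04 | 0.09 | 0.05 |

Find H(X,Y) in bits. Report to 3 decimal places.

H(X,Y) = −Σ p(x,y)·log₂ p(x,y) over all 6 cells.
  cell (r,0): −0.65·log₂0.65 = 0.4040
  cell (r,1): −0.11·log₂0.11 = 0.3503
  cell (r,2): −0.06·log₂0.06 = 0.2435
  cell (s,0): −0.04·log₂0.04 = 0.1858
  cell (s,1): −0.09·log₂0.09 = 0.3127
  cell (s,2): −0.05·log₂0.05 = 0.2161
Sum = 1.712 bits.

1.712 bits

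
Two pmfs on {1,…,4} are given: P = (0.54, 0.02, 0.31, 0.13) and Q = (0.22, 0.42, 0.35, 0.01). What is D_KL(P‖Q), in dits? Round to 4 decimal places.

0.3126 dits

D(P‖Q) = Σ p·log₁₀(p/q).
  0.54·log₁₀(0.54/0.22) = 0.21058
  0.02·log₁₀(0.02/0.42) = -0.02644
  0.31·log₁₀(0.31/0.35) = -0.01634
  0.13·log₁₀(0.13/0.01) = 0.14481
D(P‖Q) = 0.3126 dits.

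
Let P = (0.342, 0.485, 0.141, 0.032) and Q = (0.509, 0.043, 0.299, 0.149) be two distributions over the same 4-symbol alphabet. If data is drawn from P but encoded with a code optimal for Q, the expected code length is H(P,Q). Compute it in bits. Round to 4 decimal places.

2.8683 bits

H(P,Q) = −Σ p·log₂ q.
  −0.342·log₂(0.509) = 0.33320
  −0.485·log₂(0.043) = 2.20167
  −0.141·log₂(0.299) = 0.24559
  −0.032·log₂(0.149) = 0.08789
H(P,Q) = 2.8683 bits.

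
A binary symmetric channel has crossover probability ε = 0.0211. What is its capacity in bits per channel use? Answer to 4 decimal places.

0.8524 bits

Binary symmetric channel: C = 1 − h₂(ε) where h₂ is the binary entropy function.
h₂(0.0211) = −0.0211·log₂0.0211 − 0.9789·log₂0.9789 = 0.1476.
C = 1 − 0.1476 = 0.8524 bits per channel use.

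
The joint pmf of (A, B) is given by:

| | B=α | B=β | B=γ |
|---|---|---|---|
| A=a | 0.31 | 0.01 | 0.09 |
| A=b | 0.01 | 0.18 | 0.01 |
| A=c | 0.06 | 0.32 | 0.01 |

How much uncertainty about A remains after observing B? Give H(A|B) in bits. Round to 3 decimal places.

0.941 bits

Marginals: p(A) = (0.4100, 0.2000, 0.3900), p(B) = (0.3800, 0.5100, 0.1100).
H(A|B) = Σ p(B) · H(A|B=·).
  B=α: p=0.3800, H(A|B=α) = 0.7982
  B=β: p=0.5100, H(A|B=β) = 1.0634
  B=γ: p=0.1100, H(A|B=γ) = 0.8659
Weighted sum = 0.941 bits.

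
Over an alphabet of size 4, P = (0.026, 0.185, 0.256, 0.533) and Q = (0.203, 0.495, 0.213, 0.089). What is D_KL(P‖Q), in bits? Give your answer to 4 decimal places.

1.1045 bits

D(P‖Q) = Σ p·log₂(p/q).
  0.026·log₂(0.026/0.203) = -0.07709
  0.185·log₂(0.185/0.495) = -0.26268
  0.256·log₂(0.256/0.213) = 0.06791
  0.533·log₂(0.533/0.089) = 1.37634
D(P‖Q) = 1.1045 bits.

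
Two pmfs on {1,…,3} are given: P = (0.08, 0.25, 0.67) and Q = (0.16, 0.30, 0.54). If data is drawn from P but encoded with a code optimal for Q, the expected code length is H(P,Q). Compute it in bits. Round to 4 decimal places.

H(P,Q) = −Σ p·log₂ q.
  −0.08·log₂(0.16) = 0.21151
  −0.25·log₂(0.30) = 0.43424
  −0.67·log₂(0.54) = 0.59561
H(P,Q) = 1.2414 bits.

1.2414 bits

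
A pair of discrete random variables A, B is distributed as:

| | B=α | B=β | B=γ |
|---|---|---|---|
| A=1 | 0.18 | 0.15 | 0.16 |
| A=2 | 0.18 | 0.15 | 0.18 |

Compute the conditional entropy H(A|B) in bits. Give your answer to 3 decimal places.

0.999 bits

Chain rule: H(A|B) = H(A,B) − H(B).
Marginals: p(A) = (0.4900, 0.5100), p(B) = (0.3600, 0.3000, 0.3400).
H(A,B) = 2.5800 bits; H(B) = 1.5809 bits.
H(A|B) = 2.5800 − 1.5809 = 0.999 bits.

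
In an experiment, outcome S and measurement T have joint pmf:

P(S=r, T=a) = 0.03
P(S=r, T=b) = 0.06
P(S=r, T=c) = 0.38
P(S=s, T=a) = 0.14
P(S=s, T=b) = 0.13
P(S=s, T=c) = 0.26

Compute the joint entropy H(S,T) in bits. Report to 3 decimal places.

2.211 bits

H(S,T) = −Σ p(x,y)·log₂ p(x,y) over all 6 cells.
  cell (r,a): −0.03·log₂0.03 = 0.1518
  cell (r,b): −0.06·log₂0.06 = 0.2435
  cell (r,c): −0.38·log₂0.38 = 0.5305
  cell (s,a): −0.14·log₂0.14 = 0.3971
  cell (s,b): −0.13·log₂0.13 = 0.3826
  cell (s,c): −0.26·log₂0.26 = 0.5053
Sum = 2.211 bits.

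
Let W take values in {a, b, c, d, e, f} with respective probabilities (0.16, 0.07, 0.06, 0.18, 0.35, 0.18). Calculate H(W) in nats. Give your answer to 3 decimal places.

H(W) = −Σ p·ln p.
  −(0.16)·ln(0.16) = 0.2932
  −(0.07)·ln(0.07) = 0.1861
  −(0.06)·ln(0.06) = 0.1688
  −(0.18)·ln(0.18) = 0.3087
  −(0.35)·ln(0.35) = 0.3674
  −(0.18)·ln(0.18) = 0.3087
Sum: 0.2932 + 0.1861 + 0.1688 + 0.3087 + 0.3674 + 0.3087 = 1.633 nats.

1.633 nats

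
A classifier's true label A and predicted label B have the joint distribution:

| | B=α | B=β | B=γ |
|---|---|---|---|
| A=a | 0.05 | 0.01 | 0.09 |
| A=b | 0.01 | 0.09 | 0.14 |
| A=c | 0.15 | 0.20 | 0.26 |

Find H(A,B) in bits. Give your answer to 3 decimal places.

H(A,B) = −Σ p(x,y)·log₂ p(x,y) over all 9 cells.
  cell (a,α): −0.05·log₂0.05 = 0.2161
  cell (a,β): −0.01·log₂0.01 = 0.0664
  cell (a,γ): −0.09·log₂0.09 = 0.3127
  cell (b,α): −0.01·log₂0.01 = 0.0664
  cell (b,β): −0.09·log₂0.09 = 0.3127
  cell (b,γ): −0.14·log₂0.14 = 0.3971
  cell (c,α): −0.15·log₂0.15 = 0.4105
  cell (c,β): −0.20·log₂0.20 = 0.4644
  cell (c,γ): −0.26·log₂0.26 = 0.5053
Sum = 2.752 bits.

2.752 bits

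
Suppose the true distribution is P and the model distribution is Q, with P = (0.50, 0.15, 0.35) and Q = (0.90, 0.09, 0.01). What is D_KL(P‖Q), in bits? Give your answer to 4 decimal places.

1.4818 bits

D(P‖Q) = Σ p·log₂(p/q).
  0.50·log₂(0.50/0.90) = -0.42400
  0.15·log₂(0.15/0.09) = 0.11054
  0.35·log₂(0.35/0.01) = 1.79525
D(P‖Q) = 1.4818 bits.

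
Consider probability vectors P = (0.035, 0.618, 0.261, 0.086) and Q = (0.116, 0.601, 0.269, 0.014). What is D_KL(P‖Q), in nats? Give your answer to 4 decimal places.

D(P‖Q) = Σ p·ln(p/q).
  0.035·ln(0.035/0.116) = -0.04194
  0.618·ln(0.618/0.601) = 0.01724
  0.261·ln(0.261/0.269) = -0.00788
  0.086·ln(0.086/0.014) = 0.15611
D(P‖Q) = 0.1235 nats.

0.1235 nats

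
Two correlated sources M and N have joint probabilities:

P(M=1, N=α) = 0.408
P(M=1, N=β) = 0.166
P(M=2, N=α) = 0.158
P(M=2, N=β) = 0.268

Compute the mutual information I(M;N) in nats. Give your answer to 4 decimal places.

Marginals: p(M) = (0.5740, 0.4260), p(N) = (0.5660, 0.4340).
I(M;N) = Σ p(x,y)·ln[p(x,y)/(p(x)p(y))].
  (1,α): 0.408·ln(1.2558) = 0.09294
  (1,β): 0.166·ln(0.6664) = -0.06738
  (2,α): 0.158·ln(0.6553) = -0.06678
  (2,β): 0.268·ln(1.4496) = 0.09950
Sum = 0.0583 nats.

0.0583 nats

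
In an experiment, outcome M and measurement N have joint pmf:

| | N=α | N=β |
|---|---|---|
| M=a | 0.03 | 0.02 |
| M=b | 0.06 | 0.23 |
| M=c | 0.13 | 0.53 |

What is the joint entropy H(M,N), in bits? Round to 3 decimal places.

1.864 bits

H(M,N) = −Σ p(x,y)·log₂ p(x,y) over all 6 cells.
  cell (a,α): −0.03·log₂0.03 = 0.1518
  cell (a,β): −0.02·log₂0.02 = 0.1129
  cell (b,α): −0.06·log₂0.06 = 0.2435
  cell (b,β): −0.23·log₂0.23 = 0.4877
  cell (c,α): −0.13·log₂0.13 = 0.3826
  cell (c,β): −0.53·log₂0.53 = 0.4854
Sum = 1.864 bits.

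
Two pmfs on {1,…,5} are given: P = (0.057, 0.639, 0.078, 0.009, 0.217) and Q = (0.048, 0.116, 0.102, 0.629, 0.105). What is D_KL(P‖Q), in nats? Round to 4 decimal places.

1.1985 nats

D(P‖Q) = Σ p·ln(p/q).
  0.057·ln(0.057/0.048) = 0.00980
  0.639·ln(0.639/0.116) = 1.09033
  0.078·ln(0.078/0.102) = -0.02092
  0.009·ln(0.009/0.629) = -0.03822
  0.217·ln(0.217/0.105) = 0.15753
D(P‖Q) = 1.1985 nats.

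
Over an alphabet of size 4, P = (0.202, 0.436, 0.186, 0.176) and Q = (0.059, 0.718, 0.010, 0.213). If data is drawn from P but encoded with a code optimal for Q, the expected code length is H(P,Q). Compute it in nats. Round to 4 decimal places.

1.8449 nats

H(P,Q) = −Σ p·ln q.
  −0.202·ln(0.059) = 0.57170
  −0.436·ln(0.718) = 0.14444
  −0.186·ln(0.010) = 0.85656
  −0.176·ln(0.213) = 0.27218
H(P,Q) = 1.8449 nats.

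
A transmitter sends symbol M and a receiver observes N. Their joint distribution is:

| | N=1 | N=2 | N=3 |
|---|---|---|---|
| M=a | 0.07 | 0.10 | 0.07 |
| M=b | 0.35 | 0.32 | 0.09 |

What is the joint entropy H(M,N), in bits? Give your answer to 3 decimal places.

2.238 bits

H(M,N) = −Σ p(x,y)·log₂ p(x,y) over all 6 cells.
  cell (a,1): −0.07·log₂0.07 = 0.2686
  cell (a,2): −0.10·log₂0.10 = 0.3322
  cell (a,3): −0.07·log₂0.07 = 0.2686
  cell (b,1): −0.35·log₂0.35 = 0.5301
  cell (b,2): −0.32·log₂0.32 = 0.5260
  cell (b,3): −0.09·log₂0.09 = 0.3127
Sum = 2.238 bits.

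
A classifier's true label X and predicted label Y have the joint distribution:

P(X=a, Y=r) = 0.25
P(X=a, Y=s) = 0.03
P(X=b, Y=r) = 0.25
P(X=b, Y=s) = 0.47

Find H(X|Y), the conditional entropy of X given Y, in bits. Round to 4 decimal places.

Chain rule: H(X|Y) = H(X,Y) − H(Y).
Marginals: p(X) = (0.2800, 0.7200), p(Y) = (0.5000, 0.5000).
H(X,Y) = 1.6637 bits; H(Y) = 1.0000 bits.
H(X|Y) = 1.6637 − 1.0000 = 0.6637 bits.

0.6637 bits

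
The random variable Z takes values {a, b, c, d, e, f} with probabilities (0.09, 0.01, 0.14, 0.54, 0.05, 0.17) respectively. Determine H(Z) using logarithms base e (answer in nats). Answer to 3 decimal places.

1.322 nats

H(Z) = −Σ p·ln p.
  −(0.09)·ln(0.09) = 0.2167
  −(0.01)·ln(0.01) = 0.0461
  −(0.14)·ln(0.14) = 0.2753
  −(0.54)·ln(0.54) = 0.3327
  −(0.05)·ln(0.05) = 0.1498
  −(0.17)·ln(0.17) = 0.3012
Sum: 0.2167 + 0.0461 + 0.2753 + 0.3327 + 0.1498 + 0.3012 = 1.322 nats.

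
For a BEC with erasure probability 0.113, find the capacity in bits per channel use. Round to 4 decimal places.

Binary erasure channel: capacity C = 1 − ε.
C = 1 − 0.113 = 0.8870 bits per channel use.

0.8870 bits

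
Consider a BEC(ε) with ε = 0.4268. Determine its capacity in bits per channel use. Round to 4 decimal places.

Binary erasure channel: capacity C = 1 − ε.
C = 1 − 0.4268 = 0.5732 bits per channel use.

0.5732 bits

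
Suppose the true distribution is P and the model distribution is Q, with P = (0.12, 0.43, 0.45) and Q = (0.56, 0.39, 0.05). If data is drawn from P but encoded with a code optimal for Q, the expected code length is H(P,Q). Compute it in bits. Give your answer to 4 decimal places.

2.6294 bits

H(P,Q) = −Σ p·log₂ q.
  −0.12·log₂(0.56) = 0.10038
  −0.43·log₂(0.39) = 0.58414
  −0.45·log₂(0.05) = 1.94487
H(P,Q) = 2.6294 bits.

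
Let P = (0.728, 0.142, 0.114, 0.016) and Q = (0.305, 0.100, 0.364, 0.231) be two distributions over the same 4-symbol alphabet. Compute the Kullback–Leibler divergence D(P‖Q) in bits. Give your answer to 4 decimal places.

D(P‖Q) = Σ p·log₂(p/q).
  0.728·log₂(0.728/0.305) = 0.91373
  0.142·log₂(0.142/0.100) = 0.07184
  0.114·log₂(0.114/0.364) = -0.19094
  0.016·log₂(0.016/0.231) = -0.06163
D(P‖Q) = 0.7330 bits.

0.7330 bits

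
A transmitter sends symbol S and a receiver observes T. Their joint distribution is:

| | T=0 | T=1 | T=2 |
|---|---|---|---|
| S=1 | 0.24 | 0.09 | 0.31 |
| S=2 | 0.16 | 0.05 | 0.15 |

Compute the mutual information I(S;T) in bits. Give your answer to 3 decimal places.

0.004 bits

Marginals: p(S) = (0.6400, 0.3600), p(T) = (0.4000, 0.1400, 0.4600).
I(S;T) = Σ p(x,y)·log₂[p(x,y)/(p(x)p(y))].
  (1,0): 0.24·log₂(0.9375) = -0.0223
  (1,1): 0.09·log₂(1.0045) = 0.0006
  (1,2): 0.31·log₂(1.0530) = 0.0231
  (2,0): 0.16·log₂(1.1111) = 0.0243
  (2,1): 0.05·log₂(0.9921) = -0.0006
  (2,2): 0.15·log₂(0.9058) = -0.0214
Sum = 0.004 bits.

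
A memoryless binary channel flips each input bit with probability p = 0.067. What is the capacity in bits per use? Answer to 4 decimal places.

Binary symmetric channel: C = 1 − h₂(ε) where h₂ is the binary entropy function.
h₂(0.067) = −0.067·log₂0.067 − 0.933·log₂0.933 = 0.3546.
C = 1 − 0.3546 = 0.6454 bits per channel use.

0.6454 bits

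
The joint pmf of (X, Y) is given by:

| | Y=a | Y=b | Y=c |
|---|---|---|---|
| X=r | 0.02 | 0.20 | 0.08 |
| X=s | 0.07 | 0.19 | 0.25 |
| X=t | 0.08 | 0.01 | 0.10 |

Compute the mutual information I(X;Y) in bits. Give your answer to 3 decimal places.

Marginals: p(X) = (0.3000, 0.5100, 0.1900), p(Y) = (0.1700, 0.4000, 0.4300).
I(X;Y) = H(X) + H(Y) − H(X,Y).
H(X) = 1.4717, H(Y) = 1.4869, H(X,Y) = 2.7827.
I(X;Y) = 1.4717 + 1.4869 − 2.7827 = 0.176 bits.

0.176 bits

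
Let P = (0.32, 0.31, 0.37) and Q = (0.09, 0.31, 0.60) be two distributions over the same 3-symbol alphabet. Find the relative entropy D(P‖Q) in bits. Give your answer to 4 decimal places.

0.3276 bits

D(P‖Q) = Σ p·log₂(p/q).
  0.32·log₂(0.32/0.09) = 0.58562
  0.31·log₂(0.31/0.31) = 0.00000
  0.37·log₂(0.37/0.60) = -0.25805
D(P‖Q) = 0.3276 bits.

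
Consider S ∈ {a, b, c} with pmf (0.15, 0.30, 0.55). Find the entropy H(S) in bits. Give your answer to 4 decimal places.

H(S) = −Σ p·log₂ p.
  −(0.15)·log₂(0.15) = 0.41054
  −(0.30)·log₂(0.30) = 0.52109
  −(0.55)·log₂(0.55) = 0.47437
Sum: 0.41054 + 0.52109 + 0.47437 = 1.4060 bits.

1.4060 bits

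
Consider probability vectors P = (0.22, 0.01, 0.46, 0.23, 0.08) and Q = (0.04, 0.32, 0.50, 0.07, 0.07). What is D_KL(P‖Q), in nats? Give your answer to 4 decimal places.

D(P‖Q) = Σ p·ln(p/q).
  0.22·ln(0.22/0.04) = 0.37504
  0.01·ln(0.01/0.32) = -0.03466
  0.46·ln(0.46/0.50) = -0.03836
  0.23·ln(0.23/0.07) = 0.27360
  0.08·ln(0.08/0.07) = 0.01068
D(P‖Q) = 0.5863 nats.

0.5863 nats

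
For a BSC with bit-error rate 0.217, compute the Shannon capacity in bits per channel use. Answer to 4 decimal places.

Binary symmetric channel: C = 1 − h₂(ε) where h₂ is the binary entropy function.
h₂(0.217) = −0.217·log₂0.217 − 0.783·log₂0.783 = 0.7547.
C = 1 − 0.7547 = 0.2453 bits per channel use.

0.2453 bits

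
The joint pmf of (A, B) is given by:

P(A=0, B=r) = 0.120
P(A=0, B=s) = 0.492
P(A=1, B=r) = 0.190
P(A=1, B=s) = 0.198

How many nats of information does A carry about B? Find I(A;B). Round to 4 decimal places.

0.0474 nats

Marginals: p(A) = (0.6120, 0.3880), p(B) = (0.3100, 0.6900).
I(A;B) = Σ p(x,y)·ln[p(x,y)/(p(x)p(y))].
  (0,r): 0.120·ln(0.6325) = -0.05497
  (0,s): 0.492·ln(1.1651) = 0.07518
  (1,r): 0.190·ln(1.5796) = 0.08687
  (1,s): 0.198·ln(0.7396) = -0.05973
Sum = 0.0474 nats.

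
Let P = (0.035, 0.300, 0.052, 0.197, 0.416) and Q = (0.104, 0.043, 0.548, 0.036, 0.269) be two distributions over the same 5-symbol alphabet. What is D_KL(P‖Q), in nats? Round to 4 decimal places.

0.9384 nats

D(P‖Q) = Σ p·ln(p/q).
  0.035·ln(0.035/0.104) = -0.03812
  0.300·ln(0.300/0.043) = 0.58277
  0.052·ln(0.052/0.548) = -0.12246
  0.197·ln(0.197/0.036) = 0.33484
  0.416·ln(0.416/0.269) = 0.18137
D(P‖Q) = 0.9384 nats.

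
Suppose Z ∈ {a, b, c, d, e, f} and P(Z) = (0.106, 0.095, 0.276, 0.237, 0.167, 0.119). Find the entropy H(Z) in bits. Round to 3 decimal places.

2.467 bits

H(Z) = −Σ p·log₂ p.
  −(0.106)·log₂(0.106) = 0.3432
  −(0.095)·log₂(0.095) = 0.3226
  −(0.276)·log₂(0.276) = 0.5126
  −(0.237)·log₂(0.237) = 0.4923
  −(0.167)·log₂(0.167) = 0.4312
  −(0.119)·log₂(0.119) = 0.3654
Sum: 0.3432 + 0.3226 + 0.5126 + 0.4923 + 0.4312 + 0.3654 = 2.467 bits.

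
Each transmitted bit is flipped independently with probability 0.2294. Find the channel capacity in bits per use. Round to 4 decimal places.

0.2230 bits

Binary symmetric channel: C = 1 − h₂(ε) where h₂ is the binary entropy function.
h₂(0.2294) = −0.2294·log₂0.2294 − 0.7706·log₂0.7706 = 0.7770.
C = 1 − 0.7770 = 0.2230 bits per channel use.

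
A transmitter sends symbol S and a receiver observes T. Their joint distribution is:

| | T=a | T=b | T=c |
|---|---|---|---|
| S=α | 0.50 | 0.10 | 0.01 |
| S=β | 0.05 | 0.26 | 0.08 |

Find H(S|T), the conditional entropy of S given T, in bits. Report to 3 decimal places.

0.594 bits

Chain rule: H(S|T) = H(S,T) − H(T).
Marginals: p(S) = (0.6100, 0.3900), p(T) = (0.5500, 0.3600, 0.0900).
H(S,T) = 1.9115 bits; H(T) = 1.3176 bits.
H(S|T) = 1.9115 − 1.3176 = 0.594 bits.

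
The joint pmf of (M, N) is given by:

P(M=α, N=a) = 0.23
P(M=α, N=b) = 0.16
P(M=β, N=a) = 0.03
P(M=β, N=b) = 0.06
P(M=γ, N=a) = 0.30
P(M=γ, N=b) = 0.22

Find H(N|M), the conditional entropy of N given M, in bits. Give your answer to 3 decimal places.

0.975 bits

Chain rule: H(N|M) = H(M,N) − H(M).
Marginals: p(M) = (0.3900, 0.0900, 0.5200), p(N) = (0.5600, 0.4400).
H(M,N) = 2.3076 bits; H(M) = 1.3330 bits.
H(N|M) = 2.3076 − 1.3330 = 0.975 bits.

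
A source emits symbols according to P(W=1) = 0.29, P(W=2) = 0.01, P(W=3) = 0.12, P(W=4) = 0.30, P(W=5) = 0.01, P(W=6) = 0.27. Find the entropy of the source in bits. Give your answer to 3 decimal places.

H(W) = −Σ p·log₂ p.
  −(0.29)·log₂(0.29) = 0.5179
  −(0.01)·log₂(0.01) = 0.0664
  −(0.12)·log₂(0.12) = 0.3671
  −(0.30)·log₂(0.30) = 0.5211
  −(0.01)·log₂(0.01) = 0.0664
  −(0.27)·log₂(0.27) = 0.5100
Sum: 0.5179 + 0.0664 + 0.3671 + 0.5211 + 0.0664 + 0.5100 = 2.049 bits.

2.049 bits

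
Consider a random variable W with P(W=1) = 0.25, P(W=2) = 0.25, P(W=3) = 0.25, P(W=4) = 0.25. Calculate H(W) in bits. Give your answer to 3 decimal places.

H(W) = −Σ p·log₂ p.
  −(0.25)·log₂(0.25) = 0.5000
  −(0.25)·log₂(0.25) = 0.5000
  −(0.25)·log₂(0.25) = 0.5000
  −(0.25)·log₂(0.25) = 0.5000
Sum: 0.5000 + 0.5000 + 0.5000 + 0.5000 = 2.000 bits.

2.000 bits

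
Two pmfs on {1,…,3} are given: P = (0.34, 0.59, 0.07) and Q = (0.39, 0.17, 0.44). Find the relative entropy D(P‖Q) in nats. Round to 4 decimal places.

D(P‖Q) = Σ p·ln(p/q).
  0.34·ln(0.34/0.39) = -0.04665
  0.59·ln(0.59/0.17) = 0.73415
  0.07·ln(0.07/0.44) = -0.12868
D(P‖Q) = 0.5588 nats.

0.5588 nats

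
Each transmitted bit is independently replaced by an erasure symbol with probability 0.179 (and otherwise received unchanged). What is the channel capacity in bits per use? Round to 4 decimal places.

Binary erasure channel: capacity C = 1 − ε.
C = 1 − 0.179 = 0.8210 bits per channel use.

0.8210 bits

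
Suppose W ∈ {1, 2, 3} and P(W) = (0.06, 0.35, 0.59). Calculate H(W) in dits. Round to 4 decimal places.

0.3681 dits

H(W) = −Σ p·log₁₀ p.
  −(0.06)·log₁₀(0.06) = 0.07331
  −(0.35)·log₁₀(0.35) = 0.15958
  −(0.59)·log₁₀(0.59) = 0.13520
Sum: 0.07331 + 0.15958 + 0.13520 = 0.3681 dits.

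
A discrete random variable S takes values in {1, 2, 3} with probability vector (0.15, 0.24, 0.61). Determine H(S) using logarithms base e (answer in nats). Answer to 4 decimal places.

H(S) = −Σ p·ln p.
  −(0.15)·ln(0.15) = 0.28457
  −(0.24)·ln(0.24) = 0.34251
  −(0.61)·ln(0.61) = 0.30152
Sum: 0.28457 + 0.34251 + 0.30152 = 0.9286 nats.

0.9286 nats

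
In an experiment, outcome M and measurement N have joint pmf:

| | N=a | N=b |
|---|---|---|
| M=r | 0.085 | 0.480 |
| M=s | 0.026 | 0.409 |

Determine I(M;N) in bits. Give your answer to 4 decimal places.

Marginals: p(M) = (0.5650, 0.4350), p(N) = (0.1110, 0.8890).
I(M;N) = H(M) + H(N) − H(M,N).
H(M) = 0.9878, H(N) = 0.5029, H(M,N) = 1.4750.
I(M;N) = 0.9878 + 0.5029 − 1.4750 = 0.0157 bits.

0.0157 bits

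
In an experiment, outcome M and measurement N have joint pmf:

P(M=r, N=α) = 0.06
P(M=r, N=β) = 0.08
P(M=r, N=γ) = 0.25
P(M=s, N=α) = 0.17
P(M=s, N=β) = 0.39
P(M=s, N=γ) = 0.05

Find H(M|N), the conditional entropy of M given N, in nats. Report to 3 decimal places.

0.482 nats

Marginals: p(M) = (0.3900, 0.6100), p(N) = (0.2300, 0.4700, 0.3000).
H(M|N) = Σ p(N) · H(M|N=·).
  N=α: p=0.2300, H(M|N=α) = 0.5740
  N=β: p=0.4700, H(M|N=β) = 0.4562
  N=γ: p=0.3000, H(M|N=γ) = 0.4506
Weighted sum = 0.482 nats.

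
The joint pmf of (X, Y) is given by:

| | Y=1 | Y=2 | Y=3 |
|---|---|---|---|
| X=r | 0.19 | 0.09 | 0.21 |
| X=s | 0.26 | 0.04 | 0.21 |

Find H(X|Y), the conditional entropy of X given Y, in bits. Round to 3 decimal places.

0.978 bits

Marginals: p(X) = (0.4900, 0.5100), p(Y) = (0.4500, 0.1300, 0.4200).
H(X|Y) = Σ p(Y) · H(X|Y=·).
  Y=1: p=0.4500, H(X|Y=1) = 0.9825
  Y=2: p=0.1300, H(X|Y=2) = 0.8905
  Y=3: p=0.4200, H(X|Y=3) = 1.0000
Weighted sum = 0.978 bits.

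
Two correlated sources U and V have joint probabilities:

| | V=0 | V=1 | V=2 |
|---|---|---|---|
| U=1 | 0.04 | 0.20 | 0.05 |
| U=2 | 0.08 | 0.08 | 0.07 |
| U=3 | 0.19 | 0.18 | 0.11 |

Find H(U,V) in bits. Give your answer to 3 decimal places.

H(U,V) = −Σ p(x,y)·log₂ p(x,y) over all 9 cells.
  cell (1,0): −0.04·log₂0.04 = 0.1858
  cell (1,1): −0.20·log₂0.20 = 0.4644
  cell (1,2): −0.05·log₂0.05 = 0.2161
  cell (2,0): −0.08·log₂0.08 = 0.2915
  cell (2,1): −0.08·log₂0.08 = 0.2915
  cell (2,2): −0.07·log₂0.07 = 0.2686
  cell (3,0): −0.19·log₂0.19 = 0.4552
  cell (3,1): −0.18·log₂0.18 = 0.4453
  cell (3,2): −0.11·log₂0.11 = 0.3503
Sum = 2.969 bits.

2.969 bits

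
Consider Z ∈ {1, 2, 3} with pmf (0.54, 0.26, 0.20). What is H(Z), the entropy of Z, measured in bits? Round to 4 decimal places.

H(Z) = −Σ p·log₂ p.
  −(0.54)·log₂(0.54) = 0.48004
  −(0.26)·log₂(0.26) = 0.50529
  −(0.20)·log₂(0.20) = 0.46439
Sum: 0.48004 + 0.50529 + 0.46439 = 1.4497 bits.

1.4497 bits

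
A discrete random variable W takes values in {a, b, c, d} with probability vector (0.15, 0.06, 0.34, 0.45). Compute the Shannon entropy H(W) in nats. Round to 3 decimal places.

H(W) = −Σ p·ln p.
  −(0.15)·ln(0.15) = 0.2846
  −(0.06)·ln(0.06) = 0.1688
  −(0.34)·ln(0.34) = 0.3668
  −(0.45)·ln(0.45) = 0.3593
Sum: 0.2846 + 0.1688 + 0.3668 + 0.3593 = 1.179 nats.

1.179 nats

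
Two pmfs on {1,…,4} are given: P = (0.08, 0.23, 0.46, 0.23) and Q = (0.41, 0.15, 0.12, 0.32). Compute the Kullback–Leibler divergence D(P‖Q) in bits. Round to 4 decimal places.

D(P‖Q) = Σ p·log₂(p/q).
  0.08·log₂(0.08/0.41) = -0.18860
  0.23·log₂(0.23/0.15) = 0.14183
  0.46·log₂(0.46/0.12) = 0.89176
  0.23·log₂(0.23/0.32) = -0.10958
D(P‖Q) = 0.7354 bits.

0.7354 bits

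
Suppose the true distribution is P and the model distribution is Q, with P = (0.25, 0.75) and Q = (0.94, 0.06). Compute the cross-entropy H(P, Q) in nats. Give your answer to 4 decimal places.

2.1255 nats

H(P,Q) = −Σ p·ln q.
  −0.25·ln(0.94) = 0.01547
  −0.75·ln(0.06) = 2.11006
H(P,Q) = 2.1255 nats.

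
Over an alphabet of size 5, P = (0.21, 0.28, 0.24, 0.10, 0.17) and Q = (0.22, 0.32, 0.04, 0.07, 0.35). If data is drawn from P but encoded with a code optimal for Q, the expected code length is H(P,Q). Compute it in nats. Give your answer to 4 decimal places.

H(P,Q) = −Σ p·ln q.
  −0.21·ln(0.22) = 0.31797
  −0.28·ln(0.32) = 0.31904
  −0.24·ln(0.04) = 0.77253
  −0.10·ln(0.07) = 0.26593
  −0.17·ln(0.35) = 0.17847
H(P,Q) = 1.8539 nats.

1.8539 nats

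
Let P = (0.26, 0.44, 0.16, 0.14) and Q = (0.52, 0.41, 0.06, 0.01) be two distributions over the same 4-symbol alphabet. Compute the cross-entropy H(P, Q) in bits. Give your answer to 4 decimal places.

H(P,Q) = −Σ p·log₂ q.
  −0.26·log₂(0.52) = 0.24529
  −0.44·log₂(0.41) = 0.56597
  −0.16·log₂(0.06) = 0.64942
  −0.14·log₂(0.01) = 0.93014
H(P,Q) = 2.3908 bits.

2.3908 bits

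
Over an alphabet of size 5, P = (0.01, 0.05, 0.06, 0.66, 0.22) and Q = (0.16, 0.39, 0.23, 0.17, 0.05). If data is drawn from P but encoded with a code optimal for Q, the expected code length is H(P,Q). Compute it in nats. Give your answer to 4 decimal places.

H(P,Q) = −Σ p·ln q.
  −0.01·ln(0.16) = 0.01833
  −0.05·ln(0.39) = 0.04708
  −0.06·ln(0.23) = 0.08818
  −0.66·ln(0.17) = 1.16949
  −0.22·ln(0.05) = 0.65906
H(P,Q) = 1.9821 nats.

1.9821 nats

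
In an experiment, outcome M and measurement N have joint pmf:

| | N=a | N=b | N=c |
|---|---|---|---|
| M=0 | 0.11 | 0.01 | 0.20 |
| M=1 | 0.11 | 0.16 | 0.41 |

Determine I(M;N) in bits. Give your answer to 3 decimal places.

0.073 bits

Marginals: p(M) = (0.3200, 0.6800), p(N) = (0.2200, 0.1700, 0.6100).
I(M;N) = H(M) + H(N) − H(M,N).
H(M) = 0.9044, H(N) = 1.3502, H(M,N) = 2.1818.
I(M;N) = 0.9044 + 1.3502 − 2.1818 = 0.073 bits.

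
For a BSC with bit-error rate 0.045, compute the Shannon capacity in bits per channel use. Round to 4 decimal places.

Binary symmetric channel: C = 1 − h₂(ε) where h₂ is the binary entropy function.
h₂(0.045) = −0.045·log₂0.045 − 0.955·log₂0.955 = 0.2648.
C = 1 − 0.2648 = 0.7352 bits per channel use.

0.7352 bits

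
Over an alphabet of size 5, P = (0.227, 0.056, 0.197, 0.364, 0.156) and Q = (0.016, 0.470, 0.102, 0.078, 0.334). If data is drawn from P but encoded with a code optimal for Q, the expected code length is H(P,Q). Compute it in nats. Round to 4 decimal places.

H(P,Q) = −Σ p·ln q.
  −0.227·ln(0.016) = 0.93868
  −0.056·ln(0.470) = 0.04228
  −0.197·ln(0.102) = 0.44971
  −0.364·ln(0.078) = 0.92858
  −0.156·ln(0.334) = 0.17107
H(P,Q) = 2.5303 nats.

2.5303 nats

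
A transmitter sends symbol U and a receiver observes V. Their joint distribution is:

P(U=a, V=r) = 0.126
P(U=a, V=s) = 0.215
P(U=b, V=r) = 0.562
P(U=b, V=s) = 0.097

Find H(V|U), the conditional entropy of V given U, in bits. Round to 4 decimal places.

0.7213 bits

Marginals: p(U) = (0.3410, 0.6590), p(V) = (0.6880, 0.3120).
H(V|U) = Σ p(U) · H(V|U=·).
  U=a: p=0.3410, H(V|U=a) = 0.9503
  U=b: p=0.6590, H(V|U=b) = 0.6028
Weighted sum = 0.7213 bits.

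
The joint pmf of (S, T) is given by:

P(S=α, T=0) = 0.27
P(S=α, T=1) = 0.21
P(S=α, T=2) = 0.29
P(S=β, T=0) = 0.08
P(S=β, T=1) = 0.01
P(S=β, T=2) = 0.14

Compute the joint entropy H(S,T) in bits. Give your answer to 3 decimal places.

H(S,T) = −Σ p(x,y)·log₂ p(x,y) over all 6 cells.
  cell (α,0): −0.27·log₂0.27 = 0.5100
  cell (α,1): −0.21·log₂0.21 = 0.4728
  cell (α,2): −0.29·log₂0.29 = 0.5179
  cell (β,0): −0.08·log₂0.08 = 0.2915
  cell (β,1): −0.01·log₂0.01 = 0.0664
  cell (β,2): −0.14·log₂0.14 = 0.3971
Sum = 2.256 bits.

2.256 bits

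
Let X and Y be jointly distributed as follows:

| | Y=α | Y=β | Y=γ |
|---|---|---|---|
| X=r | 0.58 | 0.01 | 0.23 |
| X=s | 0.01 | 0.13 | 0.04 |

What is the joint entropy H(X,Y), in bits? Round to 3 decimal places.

1.645 bits

H(X,Y) = −Σ p(x,y)·log₂ p(x,y) over all 6 cells.
  cell (r,α): −0.58·log₂0.58 = 0.4558
  cell (r,β): −0.01·log₂0.01 = 0.0664
  cell (r,γ): −0.23·log₂0.23 = 0.4877
  cell (s,α): −0.01·log₂0.01 = 0.0664
  cell (s,β): −0.13·log₂0.13 = 0.3826
  cell (s,γ): −0.04·log₂0.04 = 0.1858
Sum = 1.645 bits.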